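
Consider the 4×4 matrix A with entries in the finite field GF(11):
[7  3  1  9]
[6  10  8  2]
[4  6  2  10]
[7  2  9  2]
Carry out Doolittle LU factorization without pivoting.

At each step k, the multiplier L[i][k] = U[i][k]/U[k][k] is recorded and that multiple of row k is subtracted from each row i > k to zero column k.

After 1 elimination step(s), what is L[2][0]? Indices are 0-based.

k=0: U[0][0]=7
  eliminate (1,0): mult=4, new row 1: (0, 9, 4, 10); set L[1][0]=4
  eliminate (2,0): mult=10, new row 2: (0, 9, 3, 8); set L[2][0]=10
  eliminate (3,0): mult=1, new row 3: (0, 10, 8, 4); set L[3][0]=1

L[2][0] = 10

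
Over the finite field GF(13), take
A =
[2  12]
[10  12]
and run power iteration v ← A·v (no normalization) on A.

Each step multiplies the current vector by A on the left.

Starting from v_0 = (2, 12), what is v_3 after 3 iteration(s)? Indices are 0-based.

v_0 = (2, 12).
v_1 = A·v_0 = (5, 8).
v_2 = A·v_1 = (2, 3).
v_3 = A·v_2 = (1, 4).

v_3 = (1, 4)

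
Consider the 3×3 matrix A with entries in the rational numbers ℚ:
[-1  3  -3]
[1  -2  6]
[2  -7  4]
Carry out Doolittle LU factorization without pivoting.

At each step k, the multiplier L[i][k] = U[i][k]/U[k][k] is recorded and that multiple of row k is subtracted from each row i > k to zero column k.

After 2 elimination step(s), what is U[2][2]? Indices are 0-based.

U[2][2] = 1

Step 1: pivot at (0,0) is -1.
  row1 ← row1 − (-1)·row0  ⇒  L[1][0]=-1, U row1=(0, 1, 3)
  row2 ← row2 − (-2)·row0  ⇒  L[2][0]=-2, U row2=(0, -1, -2)
Step 2: pivot at (1,1) is 1.
  row2 ← row2 − (-1)·row1  ⇒  L[2][1]=-1, U row2=(0, 0, 1)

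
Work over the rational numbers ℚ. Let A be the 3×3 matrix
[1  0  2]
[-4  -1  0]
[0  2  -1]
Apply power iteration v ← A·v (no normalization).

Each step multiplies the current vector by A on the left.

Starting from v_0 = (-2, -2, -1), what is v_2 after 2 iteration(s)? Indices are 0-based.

v_2 = (-10, 6, 23)

v_0 = (-2, -2, -1).
v_1 = A·v_0 = (-4, 10, -3).
v_2 = A·v_1 = (-10, 6, 23).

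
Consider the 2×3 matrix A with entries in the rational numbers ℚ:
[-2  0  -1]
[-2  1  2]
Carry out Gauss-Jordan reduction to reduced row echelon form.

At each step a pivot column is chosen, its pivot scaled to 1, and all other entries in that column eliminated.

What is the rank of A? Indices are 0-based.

rank = 2

[1] R0 /= -2  ⇒  (1, 0, 1/2)
     R1 -= -2·R0  ⇒  (0, 1, 3)
[2] R1 /= 1  ⇒  (0, 1, 3)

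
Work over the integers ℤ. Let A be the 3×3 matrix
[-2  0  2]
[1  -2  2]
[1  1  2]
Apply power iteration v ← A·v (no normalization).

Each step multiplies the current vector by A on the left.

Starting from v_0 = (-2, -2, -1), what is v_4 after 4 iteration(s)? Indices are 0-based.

v_0 = (-2, -2, -1).
v_1 = A·v_0 = (2, 0, -6).
v_2 = A·v_1 = (-16, -10, -10).
v_3 = A·v_2 = (12, -16, -46).
v_4 = A·v_3 = (-116, -48, -96).

v_4 = (-116, -48, -96)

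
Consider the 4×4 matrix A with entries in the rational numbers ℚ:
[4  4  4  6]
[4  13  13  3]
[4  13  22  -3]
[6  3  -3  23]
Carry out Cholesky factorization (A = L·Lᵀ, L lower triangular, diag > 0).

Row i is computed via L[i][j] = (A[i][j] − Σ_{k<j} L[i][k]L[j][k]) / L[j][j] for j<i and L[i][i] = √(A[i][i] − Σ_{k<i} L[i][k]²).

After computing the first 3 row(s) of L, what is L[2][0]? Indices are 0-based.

Step 1: L[0][0] = √(4) = 2.
  L[1][0] = (4) / L[0][0] = 2.
Step 2: L[1][1] = √(9) = 3.
  L[2][0] = (4) / L[0][0] = 2.
  L[2][1] = (9) / L[1][1] = 3.
Step 3: L[2][2] = √(9) = 3.

L[2][0] = 2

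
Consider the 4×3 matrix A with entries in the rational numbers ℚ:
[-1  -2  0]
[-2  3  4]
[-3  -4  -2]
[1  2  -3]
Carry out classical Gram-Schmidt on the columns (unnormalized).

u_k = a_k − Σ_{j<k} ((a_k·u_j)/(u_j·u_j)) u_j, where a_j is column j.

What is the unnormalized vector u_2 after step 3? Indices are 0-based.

u_2 = (43/79, 38/79, -133/79, -280/79)

Step 1: u_0 = a_0 = (-1, -2, -3, 1).
Step 2: u_1 = a_1 − (2/3)·u_0 = (-4/3, 13/3, -2, 4/3).
Step 3: u_2 = a_2 − (-1/3)·u_0 − (52/79)·u_1 = (43/79, 38/79, -133/79, -280/79).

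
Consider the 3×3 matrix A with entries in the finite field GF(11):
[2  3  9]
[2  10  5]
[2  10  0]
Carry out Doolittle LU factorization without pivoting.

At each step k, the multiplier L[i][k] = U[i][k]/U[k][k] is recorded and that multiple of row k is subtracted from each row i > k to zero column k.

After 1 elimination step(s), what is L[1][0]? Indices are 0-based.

L[1][0] = 1

[col 0] pivot 2
  R1 -= 1*R0 → (0, 7, 7)  (L[1][0] := 1)
  R2 -= 1*R0 → (0, 7, 2)  (L[2][0] := 1)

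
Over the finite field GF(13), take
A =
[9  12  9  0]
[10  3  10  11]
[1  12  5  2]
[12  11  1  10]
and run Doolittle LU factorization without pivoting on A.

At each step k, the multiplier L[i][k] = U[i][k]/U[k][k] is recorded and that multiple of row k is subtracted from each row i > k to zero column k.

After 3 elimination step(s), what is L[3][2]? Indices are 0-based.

Step 1: pivot at (0,0) is 9.
  row1 ← row1 − (4)·row0  ⇒  L[1][0]=4, U row1=(0, 7, 0, 11)
  row2 ← row2 − (3)·row0  ⇒  L[2][0]=3, U row2=(0, 2, 4, 2)
  row3 ← row3 − (10)·row0  ⇒  L[3][0]=10, U row3=(0, 8, 2, 10)
Step 2: pivot at (1,1) is 7.
  row2 ← row2 − (4)·row1  ⇒  L[2][1]=4, U row2=(0, 0, 4, 10)
  row3 ← row3 − (3)·row1  ⇒  L[3][1]=3, U row3=(0, 0, 2, 3)
Step 3: pivot at (2,2) is 4.
  row3 ← row3 − (7)·row2  ⇒  L[3][2]=7, U row3=(0, 0, 0, 11)

L[3][2] = 7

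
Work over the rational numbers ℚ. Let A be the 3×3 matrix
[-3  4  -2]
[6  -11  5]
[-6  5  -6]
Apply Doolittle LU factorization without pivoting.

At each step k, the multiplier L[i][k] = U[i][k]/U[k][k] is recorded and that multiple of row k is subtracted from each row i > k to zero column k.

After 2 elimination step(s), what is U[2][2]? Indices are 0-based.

U[2][2] = -3

[col 0] pivot -3
  R1 -= -2*R0 → (0, -3, 1)  (L[1][0] := -2)
  R2 -= 2*R0 → (0, -3, -2)  (L[2][0] := 2)
[col 1] pivot -3
  R2 -= 1*R1 → (0, 0, -3)  (L[2][1] := 1)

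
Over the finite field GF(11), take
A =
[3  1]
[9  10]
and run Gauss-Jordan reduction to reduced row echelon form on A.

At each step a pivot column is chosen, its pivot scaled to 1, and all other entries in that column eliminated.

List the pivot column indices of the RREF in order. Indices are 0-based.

pivot columns: 0, 1

step 1: normalize row 0 (÷3) = (1, 4)
  row 1: subtract 9×row0 = (0, 7)
step 2: normalize row 1 (÷7) = (0, 1)
  row 0: subtract 4×row1 = (1, 0)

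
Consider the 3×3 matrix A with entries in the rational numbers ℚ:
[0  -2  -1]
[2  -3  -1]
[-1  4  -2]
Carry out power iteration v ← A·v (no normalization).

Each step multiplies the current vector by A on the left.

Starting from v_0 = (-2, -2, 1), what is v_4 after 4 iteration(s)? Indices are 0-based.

v_4 = (72, 32, -121)

v_0 = (-2, -2, 1).
v_1 = A·v_0 = (3, 1, -8).
v_2 = A·v_1 = (6, 11, 17).
v_3 = A·v_2 = (-39, -38, 4).
v_4 = A·v_3 = (72, 32, -121).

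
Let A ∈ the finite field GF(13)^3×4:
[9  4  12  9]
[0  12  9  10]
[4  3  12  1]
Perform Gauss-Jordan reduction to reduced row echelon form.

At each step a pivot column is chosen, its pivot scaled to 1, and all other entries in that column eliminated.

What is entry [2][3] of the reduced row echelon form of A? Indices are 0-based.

M[2][3] = 6

pivot(0,0)=9: scale R0 → (1, 12, 10, 1)
  clear (2,0): R2 −= (4)R0 → (0, 7, 11, 10)
pivot(1,1)=12: scale R1 → (0, 1, 4, 3)
  clear (0,1): R0 −= (12)R1 → (1, 0, 1, 4)
  clear (2,1): R2 −= (7)R1 → (0, 0, 9, 2)
pivot(2,2)=9: scale R2 → (0, 0, 1, 6)
  clear (0,2): R0 −= (1)R2 → (1, 0, 0, 11)
  clear (1,2): R1 −= (4)R2 → (0, 1, 0, 5)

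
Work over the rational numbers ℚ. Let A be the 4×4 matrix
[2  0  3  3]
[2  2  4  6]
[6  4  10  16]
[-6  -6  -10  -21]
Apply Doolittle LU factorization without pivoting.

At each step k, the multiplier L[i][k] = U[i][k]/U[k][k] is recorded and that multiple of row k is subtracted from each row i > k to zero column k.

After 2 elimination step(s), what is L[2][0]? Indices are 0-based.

Step 1: pivot at (0,0) is 2.
  row1 ← row1 − (1)·row0  ⇒  L[1][0]=1, U row1=(0, 2, 1, 3)
  row2 ← row2 − (3)·row0  ⇒  L[2][0]=3, U row2=(0, 4, 1, 7)
  row3 ← row3 − (-3)·row0  ⇒  L[3][0]=-3, U row3=(0, -6, -1, -12)
Step 2: pivot at (1,1) is 2.
  row2 ← row2 − (2)·row1  ⇒  L[2][1]=2, U row2=(0, 0, -1, 1)
  row3 ← row3 − (-3)·row1  ⇒  L[3][1]=-3, U row3=(0, 0, 2, -3)

L[2][0] = 3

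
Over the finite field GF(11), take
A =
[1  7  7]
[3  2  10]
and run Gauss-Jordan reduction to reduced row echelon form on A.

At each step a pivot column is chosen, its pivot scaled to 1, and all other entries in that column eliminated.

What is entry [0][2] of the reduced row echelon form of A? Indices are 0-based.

[1] R0 /= 1  ⇒  (1, 7, 7)
     R1 -= 3·R0  ⇒  (0, 3, 0)
[2] R1 /= 3  ⇒  (0, 1, 0)
     R0 -= 7·R1  ⇒  (1, 0, 7)

M[0][2] = 7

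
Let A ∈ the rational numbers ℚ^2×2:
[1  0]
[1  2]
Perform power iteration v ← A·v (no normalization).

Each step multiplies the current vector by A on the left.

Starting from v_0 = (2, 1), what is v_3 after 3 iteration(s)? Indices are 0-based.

v_0 = (2, 1).
v_1 = A·v_0 = (2, 4).
v_2 = A·v_1 = (2, 10).
v_3 = A·v_2 = (2, 22).

v_3 = (2, 22)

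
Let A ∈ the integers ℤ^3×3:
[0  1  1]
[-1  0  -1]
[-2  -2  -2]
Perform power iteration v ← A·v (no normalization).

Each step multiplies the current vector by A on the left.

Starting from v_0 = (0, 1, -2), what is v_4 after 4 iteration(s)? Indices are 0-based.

v_0 = (0, 1, -2).
v_1 = A·v_0 = (-1, 2, 2).
v_2 = A·v_1 = (4, -1, -6).
v_3 = A·v_2 = (-7, 2, 6).
v_4 = A·v_3 = (8, 1, -2).

v_4 = (8, 1, -2)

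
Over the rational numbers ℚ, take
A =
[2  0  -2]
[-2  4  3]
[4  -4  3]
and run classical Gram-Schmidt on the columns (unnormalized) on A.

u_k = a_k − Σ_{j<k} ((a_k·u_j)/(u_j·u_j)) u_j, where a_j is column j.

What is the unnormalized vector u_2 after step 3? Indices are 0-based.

u_2 = (-8/3, 8/3, 8/3)

Step 1: u_0 = a_0 = (2, -2, 4).
Step 2: u_1 = a_1 − (-1)·u_0 = (2, 2, 0).
Step 3: u_2 = a_2 − (1/12)·u_0 − (1/4)·u_1 = (-8/3, 8/3, 8/3).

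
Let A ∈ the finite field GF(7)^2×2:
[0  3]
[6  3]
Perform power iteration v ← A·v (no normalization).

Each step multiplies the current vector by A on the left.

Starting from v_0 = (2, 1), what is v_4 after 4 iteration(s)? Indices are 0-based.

v_4 = (5, 5)

v_0 = (2, 1).
v_1 = A·v_0 = (3, 1).
v_2 = A·v_1 = (3, 0).
v_3 = A·v_2 = (0, 4).
v_4 = A·v_3 = (5, 5).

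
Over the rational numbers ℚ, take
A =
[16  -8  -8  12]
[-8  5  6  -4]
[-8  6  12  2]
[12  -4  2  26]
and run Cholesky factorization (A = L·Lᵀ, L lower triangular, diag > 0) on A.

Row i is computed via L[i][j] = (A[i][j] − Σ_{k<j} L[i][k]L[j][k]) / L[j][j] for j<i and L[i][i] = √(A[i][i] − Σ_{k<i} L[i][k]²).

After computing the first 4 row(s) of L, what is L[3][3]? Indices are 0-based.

L[3][3] = 3

Step 1: L[0][0] = √(16) = 4.
  L[1][0] = (-8) / L[0][0] = -2.
Step 2: L[1][1] = √(1) = 1.
  L[2][0] = (-8) / L[0][0] = -2.
  L[2][1] = (2) / L[1][1] = 2.
Step 3: L[2][2] = √(4) = 2.
  L[3][0] = (12) / L[0][0] = 3.
  L[3][1] = (2) / L[1][1] = 2.
  L[3][2] = (4) / L[2][2] = 2.
Step 4: L[3][3] = √(9) = 3.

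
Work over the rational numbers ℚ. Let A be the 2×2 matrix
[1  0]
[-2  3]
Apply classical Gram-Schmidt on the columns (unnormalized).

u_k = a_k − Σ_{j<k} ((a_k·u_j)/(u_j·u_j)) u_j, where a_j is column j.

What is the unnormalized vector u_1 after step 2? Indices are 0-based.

u_1 = (6/5, 3/5)

Step 1: u_0 = a_0 = (1, -2).
Step 2: u_1 = a_1 − (-6/5)·u_0 = (6/5, 3/5).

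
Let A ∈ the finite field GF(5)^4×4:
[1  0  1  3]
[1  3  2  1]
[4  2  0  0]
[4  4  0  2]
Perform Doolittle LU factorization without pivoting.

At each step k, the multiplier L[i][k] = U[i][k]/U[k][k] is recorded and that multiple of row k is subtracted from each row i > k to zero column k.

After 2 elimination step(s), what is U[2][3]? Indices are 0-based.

k=0: U[0][0]=1
  eliminate (1,0): mult=1, new row 1: (0, 3, 1, 3); set L[1][0]=1
  eliminate (2,0): mult=4, new row 2: (0, 2, 1, 3); set L[2][0]=4
  eliminate (3,0): mult=4, new row 3: (0, 4, 1, 0); set L[3][0]=4
k=1: U[1][1]=3
  eliminate (2,1): mult=4, new row 2: (0, 0, 2, 1); set L[2][1]=4
  eliminate (3,1): mult=3, new row 3: (0, 0, 3, 1); set L[3][1]=3

U[2][3] = 1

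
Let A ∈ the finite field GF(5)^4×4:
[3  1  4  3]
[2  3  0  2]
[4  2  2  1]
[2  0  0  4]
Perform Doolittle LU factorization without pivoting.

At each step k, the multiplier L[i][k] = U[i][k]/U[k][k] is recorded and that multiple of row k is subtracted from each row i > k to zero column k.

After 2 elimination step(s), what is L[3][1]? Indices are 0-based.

L[3][1] = 4

[col 0] pivot 3
  R1 -= 4*R0 → (0, 4, 4, 0)  (L[1][0] := 4)
  R2 -= 3*R0 → (0, 4, 0, 2)  (L[2][0] := 3)
  R3 -= 4*R0 → (0, 1, 4, 2)  (L[3][0] := 4)
[col 1] pivot 4
  R2 -= 1*R1 → (0, 0, 1, 2)  (L[2][1] := 1)
  R3 -= 4*R1 → (0, 0, 3, 2)  (L[3][1] := 4)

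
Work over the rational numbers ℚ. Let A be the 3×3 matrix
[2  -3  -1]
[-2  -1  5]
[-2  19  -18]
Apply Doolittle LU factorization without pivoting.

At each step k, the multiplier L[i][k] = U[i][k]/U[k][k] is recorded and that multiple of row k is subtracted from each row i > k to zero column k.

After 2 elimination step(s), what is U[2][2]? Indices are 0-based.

[col 0] pivot 2
  R1 -= -1*R0 → (0, -4, 4)  (L[1][0] := -1)
  R2 -= -1*R0 → (0, 16, -19)  (L[2][0] := -1)
[col 1] pivot -4
  R2 -= -4*R1 → (0, 0, -3)  (L[2][1] := -4)

U[2][2] = -3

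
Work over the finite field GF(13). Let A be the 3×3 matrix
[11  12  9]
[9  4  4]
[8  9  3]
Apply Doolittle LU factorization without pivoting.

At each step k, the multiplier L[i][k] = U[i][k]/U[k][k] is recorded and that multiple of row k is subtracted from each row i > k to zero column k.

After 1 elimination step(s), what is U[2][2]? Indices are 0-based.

U[2][2] = 0

Step 1: pivot at (0,0) is 11.
  row1 ← row1 − (2)·row0  ⇒  L[1][0]=2, U row1=(0, 6, 12)
  row2 ← row2 − (9)·row0  ⇒  L[2][0]=9, U row2=(0, 5, 0)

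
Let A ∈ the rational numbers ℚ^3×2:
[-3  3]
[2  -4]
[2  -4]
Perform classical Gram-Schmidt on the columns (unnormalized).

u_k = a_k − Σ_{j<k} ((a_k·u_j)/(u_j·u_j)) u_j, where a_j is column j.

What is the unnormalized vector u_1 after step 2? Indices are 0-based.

u_1 = (-24/17, -18/17, -18/17)

Step 1: u_0 = a_0 = (-3, 2, 2).
Step 2: u_1 = a_1 − (-25/17)·u_0 = (-24/17, -18/17, -18/17).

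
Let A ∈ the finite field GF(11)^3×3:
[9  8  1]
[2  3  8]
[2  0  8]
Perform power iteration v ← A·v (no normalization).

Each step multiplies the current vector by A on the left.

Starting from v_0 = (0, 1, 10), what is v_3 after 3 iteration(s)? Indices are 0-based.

v_0 = (0, 1, 10).
v_1 = A·v_0 = (7, 6, 3).
v_2 = A·v_1 = (4, 1, 5).
v_3 = A·v_2 = (5, 7, 4).

v_3 = (5, 7, 4)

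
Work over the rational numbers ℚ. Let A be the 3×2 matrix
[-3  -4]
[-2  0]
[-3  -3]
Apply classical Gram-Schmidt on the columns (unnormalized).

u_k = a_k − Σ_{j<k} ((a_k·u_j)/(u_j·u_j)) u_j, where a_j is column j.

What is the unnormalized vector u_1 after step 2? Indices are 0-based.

Step 1: u_0 = a_0 = (-3, -2, -3).
Step 2: u_1 = a_1 − (21/22)·u_0 = (-25/22, 21/11, -3/22).

u_1 = (-25/22, 21/11, -3/22)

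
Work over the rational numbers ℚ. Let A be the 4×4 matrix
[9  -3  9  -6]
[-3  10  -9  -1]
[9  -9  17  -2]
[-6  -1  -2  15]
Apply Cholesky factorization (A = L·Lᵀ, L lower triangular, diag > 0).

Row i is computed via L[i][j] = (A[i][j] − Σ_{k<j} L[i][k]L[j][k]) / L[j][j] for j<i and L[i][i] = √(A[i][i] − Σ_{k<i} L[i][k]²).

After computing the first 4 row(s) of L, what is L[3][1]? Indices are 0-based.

L[3][1] = -1

Step 1: L[0][0] = √(9) = 3.
  L[1][0] = (-3) / L[0][0] = -1.
Step 2: L[1][1] = √(9) = 3.
  L[2][0] = (9) / L[0][0] = 3.
  L[2][1] = (-6) / L[1][1] = -2.
Step 3: L[2][2] = √(4) = 2.
  L[3][0] = (-6) / L[0][0] = -2.
  L[3][1] = (-3) / L[1][1] = -1.
  L[3][2] = (2) / L[2][2] = 1.
Step 4: L[3][3] = √(9) = 3.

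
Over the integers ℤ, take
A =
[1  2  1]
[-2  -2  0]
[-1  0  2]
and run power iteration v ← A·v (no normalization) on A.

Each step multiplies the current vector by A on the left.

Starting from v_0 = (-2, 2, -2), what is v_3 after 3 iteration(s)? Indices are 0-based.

v_3 = (-6, 4, -6)

v_0 = (-2, 2, -2).
v_1 = A·v_0 = (0, 0, -2).
v_2 = A·v_1 = (-2, 0, -4).
v_3 = A·v_2 = (-6, 4, -6).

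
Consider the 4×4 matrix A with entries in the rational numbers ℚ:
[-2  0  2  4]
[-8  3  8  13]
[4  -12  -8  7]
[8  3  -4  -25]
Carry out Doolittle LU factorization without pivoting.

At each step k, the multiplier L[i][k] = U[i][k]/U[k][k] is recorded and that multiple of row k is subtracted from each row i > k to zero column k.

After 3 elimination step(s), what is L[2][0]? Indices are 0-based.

k=0: U[0][0]=-2
  eliminate (1,0): mult=4, new row 1: (0, 3, 0, -3); set L[1][0]=4
  eliminate (2,0): mult=-2, new row 2: (0, -12, -4, 15); set L[2][0]=-2
  eliminate (3,0): mult=-4, new row 3: (0, 3, 4, -9); set L[3][0]=-4
k=1: U[1][1]=3
  eliminate (2,1): mult=-4, new row 2: (0, 0, -4, 3); set L[2][1]=-4
  eliminate (3,1): mult=1, new row 3: (0, 0, 4, -6); set L[3][1]=1
k=2: U[2][2]=-4
  eliminate (3,2): mult=-1, new row 3: (0, 0, 0, -3); set L[3][2]=-1

L[2][0] = -2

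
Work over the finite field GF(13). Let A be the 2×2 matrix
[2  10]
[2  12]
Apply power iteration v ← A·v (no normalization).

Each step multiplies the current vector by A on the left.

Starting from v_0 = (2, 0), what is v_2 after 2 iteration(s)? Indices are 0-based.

v_0 = (2, 0).
v_1 = A·v_0 = (4, 4).
v_2 = A·v_1 = (9, 4).

v_2 = (9, 4)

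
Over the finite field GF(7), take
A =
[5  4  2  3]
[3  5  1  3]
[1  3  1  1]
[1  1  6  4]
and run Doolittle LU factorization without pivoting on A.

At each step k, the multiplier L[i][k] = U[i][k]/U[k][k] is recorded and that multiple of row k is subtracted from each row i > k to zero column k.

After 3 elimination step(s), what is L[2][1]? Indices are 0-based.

L[2][1] = 3

[col 0] pivot 5
  R1 -= 2*R0 → (0, 4, 4, 4)  (L[1][0] := 2)
  R2 -= 3*R0 → (0, 5, 2, 6)  (L[2][0] := 3)
  R3 -= 3*R0 → (0, 3, 0, 2)  (L[3][0] := 3)
[col 1] pivot 4
  R2 -= 3*R1 → (0, 0, 4, 1)  (L[2][1] := 3)
  R3 -= 6*R1 → (0, 0, 4, 6)  (L[3][1] := 6)
[col 2] pivot 4
  R3 -= 1*R2 → (0, 0, 0, 5)  (L[3][2] := 1)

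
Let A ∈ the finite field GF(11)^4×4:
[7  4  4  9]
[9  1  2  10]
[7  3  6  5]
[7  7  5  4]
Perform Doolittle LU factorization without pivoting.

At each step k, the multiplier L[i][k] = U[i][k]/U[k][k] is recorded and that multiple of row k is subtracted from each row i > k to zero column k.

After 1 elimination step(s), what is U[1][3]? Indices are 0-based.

U[1][3] = 0

Step 1: pivot at (0,0) is 7.
  row1 ← row1 − (6)·row0  ⇒  L[1][0]=6, U row1=(0, 10, 0, 0)
  row2 ← row2 − (1)·row0  ⇒  L[2][0]=1, U row2=(0, 10, 2, 7)
  row3 ← row3 − (1)·row0  ⇒  L[3][0]=1, U row3=(0, 3, 1, 6)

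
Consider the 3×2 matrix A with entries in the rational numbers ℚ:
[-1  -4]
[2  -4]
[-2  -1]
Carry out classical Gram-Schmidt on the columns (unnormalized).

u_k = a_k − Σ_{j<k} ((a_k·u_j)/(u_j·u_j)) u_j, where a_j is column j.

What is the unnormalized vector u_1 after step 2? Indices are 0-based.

u_1 = (-38/9, -32/9, -13/9)

Step 1: u_0 = a_0 = (-1, 2, -2).
Step 2: u_1 = a_1 − (-2/9)·u_0 = (-38/9, -32/9, -13/9).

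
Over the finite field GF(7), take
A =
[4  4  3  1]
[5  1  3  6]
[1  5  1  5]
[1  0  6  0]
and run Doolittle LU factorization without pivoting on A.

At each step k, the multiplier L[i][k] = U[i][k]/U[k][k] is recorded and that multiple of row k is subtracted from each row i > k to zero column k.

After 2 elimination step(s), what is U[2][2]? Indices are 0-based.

U[2][2] = 3

k=0: U[0][0]=4
  eliminate (1,0): mult=3, new row 1: (0, 3, 1, 3); set L[1][0]=3
  eliminate (2,0): mult=2, new row 2: (0, 4, 2, 3); set L[2][0]=2
  eliminate (3,0): mult=2, new row 3: (0, 6, 0, 5); set L[3][0]=2
k=1: U[1][1]=3
  eliminate (2,1): mult=6, new row 2: (0, 0, 3, 6); set L[2][1]=6
  eliminate (3,1): mult=2, new row 3: (0, 0, 5, 6); set L[3][1]=2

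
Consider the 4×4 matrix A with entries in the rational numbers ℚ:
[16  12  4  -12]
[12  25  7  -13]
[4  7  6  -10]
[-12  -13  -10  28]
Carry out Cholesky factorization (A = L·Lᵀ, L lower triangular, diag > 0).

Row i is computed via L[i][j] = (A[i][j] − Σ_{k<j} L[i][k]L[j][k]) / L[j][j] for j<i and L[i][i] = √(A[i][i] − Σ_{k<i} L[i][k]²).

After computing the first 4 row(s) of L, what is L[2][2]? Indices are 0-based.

Step 1: L[0][0] = √(16) = 4.
  L[1][0] = (12) / L[0][0] = 3.
Step 2: L[1][1] = √(16) = 4.
  L[2][0] = (4) / L[0][0] = 1.
  L[2][1] = (4) / L[1][1] = 1.
Step 3: L[2][2] = √(4) = 2.
  L[3][0] = (-12) / L[0][0] = -3.
  L[3][1] = (-4) / L[1][1] = -1.
  L[3][2] = (-6) / L[2][2] = -3.
Step 4: L[3][3] = √(9) = 3.

L[2][2] = 2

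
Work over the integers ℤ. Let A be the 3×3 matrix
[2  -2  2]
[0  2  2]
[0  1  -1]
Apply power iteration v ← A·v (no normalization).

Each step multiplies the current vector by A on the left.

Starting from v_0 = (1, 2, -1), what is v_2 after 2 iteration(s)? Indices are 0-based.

v_2 = (-6, 10, -1)

v_0 = (1, 2, -1).
v_1 = A·v_0 = (-4, 2, 3).
v_2 = A·v_1 = (-6, 10, -1).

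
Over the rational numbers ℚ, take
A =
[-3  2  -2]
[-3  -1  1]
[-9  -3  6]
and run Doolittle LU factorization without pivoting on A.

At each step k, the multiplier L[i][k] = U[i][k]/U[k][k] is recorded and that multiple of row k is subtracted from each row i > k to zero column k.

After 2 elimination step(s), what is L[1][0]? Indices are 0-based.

Step 1: pivot at (0,0) is -3.
  row1 ← row1 − (1)·row0  ⇒  L[1][0]=1, U row1=(0, -3, 3)
  row2 ← row2 − (3)·row0  ⇒  L[2][0]=3, U row2=(0, -9, 12)
Step 2: pivot at (1,1) is -3.
  row2 ← row2 − (3)·row1  ⇒  L[2][1]=3, U row2=(0, 0, 3)

L[1][0] = 1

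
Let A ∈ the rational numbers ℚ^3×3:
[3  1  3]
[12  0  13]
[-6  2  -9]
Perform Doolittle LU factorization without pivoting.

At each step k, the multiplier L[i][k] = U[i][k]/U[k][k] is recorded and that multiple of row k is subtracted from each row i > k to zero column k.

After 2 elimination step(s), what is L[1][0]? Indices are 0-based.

Step 1: pivot at (0,0) is 3.
  row1 ← row1 − (4)·row0  ⇒  L[1][0]=4, U row1=(0, -4, 1)
  row2 ← row2 − (-2)·row0  ⇒  L[2][0]=-2, U row2=(0, 4, -3)
Step 2: pivot at (1,1) is -4.
  row2 ← row2 − (-1)·row1  ⇒  L[2][1]=-1, U row2=(0, 0, -2)

L[1][0] = 4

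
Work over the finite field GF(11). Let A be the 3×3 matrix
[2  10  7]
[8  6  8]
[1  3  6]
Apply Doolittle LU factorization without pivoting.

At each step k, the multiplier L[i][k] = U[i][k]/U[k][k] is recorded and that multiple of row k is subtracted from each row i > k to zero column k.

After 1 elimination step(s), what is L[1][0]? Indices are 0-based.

L[1][0] = 4

Step 1: pivot at (0,0) is 2.
  row1 ← row1 − (4)·row0  ⇒  L[1][0]=4, U row1=(0, 10, 2)
  row2 ← row2 − (6)·row0  ⇒  L[2][0]=6, U row2=(0, 9, 8)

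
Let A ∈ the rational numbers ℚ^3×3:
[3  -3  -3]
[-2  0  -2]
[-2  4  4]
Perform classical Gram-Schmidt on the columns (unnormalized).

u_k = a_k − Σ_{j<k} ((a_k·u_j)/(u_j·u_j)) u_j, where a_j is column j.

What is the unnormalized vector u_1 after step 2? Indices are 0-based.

u_1 = (0, -2, 2)

Step 1: u_0 = a_0 = (3, -2, -2).
Step 2: u_1 = a_1 − (-1)·u_0 = (0, -2, 2).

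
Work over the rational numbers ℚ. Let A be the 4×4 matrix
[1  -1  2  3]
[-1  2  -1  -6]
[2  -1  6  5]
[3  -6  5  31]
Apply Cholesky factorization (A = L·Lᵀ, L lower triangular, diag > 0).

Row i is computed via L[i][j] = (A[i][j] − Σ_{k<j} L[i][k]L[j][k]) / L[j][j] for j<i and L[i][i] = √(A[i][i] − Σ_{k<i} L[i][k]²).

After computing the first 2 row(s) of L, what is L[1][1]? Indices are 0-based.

Step 1: L[0][0] = √(1) = 1.
  L[1][0] = (-1) / L[0][0] = -1.
Step 2: L[1][1] = √(1) = 1.

L[1][1] = 1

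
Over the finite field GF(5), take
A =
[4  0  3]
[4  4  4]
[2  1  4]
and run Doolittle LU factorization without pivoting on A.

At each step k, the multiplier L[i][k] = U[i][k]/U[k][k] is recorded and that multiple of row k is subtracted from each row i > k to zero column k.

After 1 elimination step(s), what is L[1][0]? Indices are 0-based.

L[1][0] = 1

[col 0] pivot 4
  R1 -= 1*R0 → (0, 4, 1)  (L[1][0] := 1)
  R2 -= 3*R0 → (0, 1, 0)  (L[2][0] := 3)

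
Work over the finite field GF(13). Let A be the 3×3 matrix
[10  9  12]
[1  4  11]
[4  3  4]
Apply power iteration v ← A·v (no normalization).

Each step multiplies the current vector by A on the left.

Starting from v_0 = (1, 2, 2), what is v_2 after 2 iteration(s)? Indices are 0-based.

v_0 = (1, 2, 2).
v_1 = A·v_0 = (0, 5, 5).
v_2 = A·v_1 = (1, 10, 9).

v_2 = (1, 10, 9)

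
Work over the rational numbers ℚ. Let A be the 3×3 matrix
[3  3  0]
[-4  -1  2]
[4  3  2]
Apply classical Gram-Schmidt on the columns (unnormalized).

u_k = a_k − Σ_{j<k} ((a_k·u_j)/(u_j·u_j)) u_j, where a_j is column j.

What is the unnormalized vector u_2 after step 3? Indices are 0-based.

Step 1: u_0 = a_0 = (3, -4, 4).
Step 2: u_1 = a_1 − (25/41)·u_0 = (48/41, 59/41, 23/41).
Step 3: u_2 = a_2 − (0)·u_0 − (82/77)·u_1 = (-96/77, 36/77, 108/77).

u_2 = (-96/77, 36/77, 108/77)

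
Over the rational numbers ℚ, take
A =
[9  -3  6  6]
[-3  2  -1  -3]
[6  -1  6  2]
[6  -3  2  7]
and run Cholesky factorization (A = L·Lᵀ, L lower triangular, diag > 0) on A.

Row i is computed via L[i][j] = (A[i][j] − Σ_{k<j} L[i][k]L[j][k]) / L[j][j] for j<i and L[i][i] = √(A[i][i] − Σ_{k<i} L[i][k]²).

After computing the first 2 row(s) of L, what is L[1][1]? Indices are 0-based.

Step 1: L[0][0] = √(9) = 3.
  L[1][0] = (-3) / L[0][0] = -1.
Step 2: L[1][1] = √(1) = 1.

L[1][1] = 1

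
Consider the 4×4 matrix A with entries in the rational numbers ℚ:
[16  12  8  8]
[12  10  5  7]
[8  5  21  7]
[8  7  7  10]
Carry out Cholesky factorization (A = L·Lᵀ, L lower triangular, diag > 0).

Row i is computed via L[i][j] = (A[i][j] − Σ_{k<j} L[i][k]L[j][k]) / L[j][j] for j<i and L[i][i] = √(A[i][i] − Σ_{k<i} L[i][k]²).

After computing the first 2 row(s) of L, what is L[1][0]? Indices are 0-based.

Step 1: L[0][0] = √(16) = 4.
  L[1][0] = (12) / L[0][0] = 3.
Step 2: L[1][1] = √(1) = 1.

L[1][0] = 3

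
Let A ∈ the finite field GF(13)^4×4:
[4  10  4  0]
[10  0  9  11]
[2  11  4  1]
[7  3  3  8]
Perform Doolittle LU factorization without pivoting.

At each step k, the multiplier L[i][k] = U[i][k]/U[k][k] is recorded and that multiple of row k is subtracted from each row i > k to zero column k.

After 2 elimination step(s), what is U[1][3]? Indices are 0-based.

Step 1: pivot at (0,0) is 4.
  row1 ← row1 − (9)·row0  ⇒  L[1][0]=9, U row1=(0, 1, 12, 11)
  row2 ← row2 − (7)·row0  ⇒  L[2][0]=7, U row2=(0, 6, 2, 1)
  row3 ← row3 − (5)·row0  ⇒  L[3][0]=5, U row3=(0, 5, 9, 8)
Step 2: pivot at (1,1) is 1.
  row2 ← row2 − (6)·row1  ⇒  L[2][1]=6, U row2=(0, 0, 8, 0)
  row3 ← row3 − (5)·row1  ⇒  L[3][1]=5, U row3=(0, 0, 1, 5)

U[1][3] = 11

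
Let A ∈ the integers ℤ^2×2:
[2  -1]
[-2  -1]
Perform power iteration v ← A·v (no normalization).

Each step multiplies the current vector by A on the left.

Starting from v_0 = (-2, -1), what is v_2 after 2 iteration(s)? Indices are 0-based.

v_2 = (-11, 1)

v_0 = (-2, -1).
v_1 = A·v_0 = (-3, 5).
v_2 = A·v_1 = (-11, 1).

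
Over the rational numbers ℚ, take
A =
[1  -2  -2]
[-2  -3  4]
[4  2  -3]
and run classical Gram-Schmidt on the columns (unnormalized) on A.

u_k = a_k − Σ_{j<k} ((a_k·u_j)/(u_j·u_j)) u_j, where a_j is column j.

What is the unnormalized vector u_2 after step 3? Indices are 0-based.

u_2 = (-280/213, 350/213, 245/213)

Step 1: u_0 = a_0 = (1, -2, 4).
Step 2: u_1 = a_1 − (4/7)·u_0 = (-18/7, -13/7, -2/7).
Step 3: u_2 = a_2 − (-22/21)·u_0 − (-10/71)·u_1 = (-280/213, 350/213, 245/213).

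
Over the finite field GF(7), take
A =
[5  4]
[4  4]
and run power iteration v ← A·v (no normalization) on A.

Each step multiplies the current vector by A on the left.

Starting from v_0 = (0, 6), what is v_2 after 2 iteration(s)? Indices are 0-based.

v_2 = (6, 3)

v_0 = (0, 6).
v_1 = A·v_0 = (3, 3).
v_2 = A·v_1 = (6, 3).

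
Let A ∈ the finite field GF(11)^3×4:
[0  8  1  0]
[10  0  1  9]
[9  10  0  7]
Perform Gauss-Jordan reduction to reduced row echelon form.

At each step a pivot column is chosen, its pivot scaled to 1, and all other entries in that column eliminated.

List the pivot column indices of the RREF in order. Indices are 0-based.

pivot columns: 0, 1, 2

step 1: exchange rows 0,1
step 1: normalize row 0 (÷10) = (1, 0, 10, 2)
  row 2: subtract 9×row0 = (0, 10, 9, 0)
step 2: normalize row 1 (÷8) = (0, 1, 7, 0)
  row 2: subtract 10×row1 = (0, 0, 5, 0)
step 3: normalize row 2 (÷5) = (0, 0, 1, 0)
  row 0: subtract 10×row2 = (1, 0, 0, 2)
  row 1: subtract 7×row2 = (0, 1, 0, 0)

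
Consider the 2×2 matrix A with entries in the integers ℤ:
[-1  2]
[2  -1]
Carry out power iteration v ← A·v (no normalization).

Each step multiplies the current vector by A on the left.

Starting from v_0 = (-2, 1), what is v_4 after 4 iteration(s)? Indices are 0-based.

v_0 = (-2, 1).
v_1 = A·v_0 = (4, -5).
v_2 = A·v_1 = (-14, 13).
v_3 = A·v_2 = (40, -41).
v_4 = A·v_3 = (-122, 121).

v_4 = (-122, 121)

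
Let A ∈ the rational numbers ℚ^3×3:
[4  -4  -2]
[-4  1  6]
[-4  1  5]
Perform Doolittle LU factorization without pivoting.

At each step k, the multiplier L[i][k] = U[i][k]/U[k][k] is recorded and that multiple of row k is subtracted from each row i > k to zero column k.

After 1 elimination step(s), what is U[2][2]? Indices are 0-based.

U[2][2] = 3

[col 0] pivot 4
  R1 -= -1*R0 → (0, -3, 4)  (L[1][0] := -1)
  R2 -= -1*R0 → (0, -3, 3)  (L[2][0] := -1)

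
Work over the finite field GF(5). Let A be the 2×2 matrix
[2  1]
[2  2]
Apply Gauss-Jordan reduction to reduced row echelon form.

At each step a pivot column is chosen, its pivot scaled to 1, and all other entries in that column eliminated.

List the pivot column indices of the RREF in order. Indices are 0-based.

step 1: normalize row 0 (÷2) = (1, 3)
  row 1: subtract 2×row0 = (0, 1)
step 2: normalize row 1 (÷1) = (0, 1)
  row 0: subtract 3×row1 = (1, 0)

pivot columns: 0, 1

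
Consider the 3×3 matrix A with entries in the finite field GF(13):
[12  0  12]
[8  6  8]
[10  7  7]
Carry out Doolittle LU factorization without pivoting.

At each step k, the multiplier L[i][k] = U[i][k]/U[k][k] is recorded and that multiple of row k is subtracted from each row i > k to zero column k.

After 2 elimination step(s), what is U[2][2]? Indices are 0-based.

U[2][2] = 10

Step 1: pivot at (0,0) is 12.
  row1 ← row1 − (5)·row0  ⇒  L[1][0]=5, U row1=(0, 6, 0)
  row2 ← row2 − (3)·row0  ⇒  L[2][0]=3, U row2=(0, 7, 10)
Step 2: pivot at (1,1) is 6.
  row2 ← row2 − (12)·row1  ⇒  L[2][1]=12, U row2=(0, 0, 10)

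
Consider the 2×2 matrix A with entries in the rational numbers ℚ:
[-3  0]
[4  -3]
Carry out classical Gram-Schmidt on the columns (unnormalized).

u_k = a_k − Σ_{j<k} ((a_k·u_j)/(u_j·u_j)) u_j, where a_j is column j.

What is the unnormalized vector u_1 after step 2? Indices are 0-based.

u_1 = (-36/25, -27/25)

Step 1: u_0 = a_0 = (-3, 4).
Step 2: u_1 = a_1 − (-12/25)·u_0 = (-36/25, -27/25).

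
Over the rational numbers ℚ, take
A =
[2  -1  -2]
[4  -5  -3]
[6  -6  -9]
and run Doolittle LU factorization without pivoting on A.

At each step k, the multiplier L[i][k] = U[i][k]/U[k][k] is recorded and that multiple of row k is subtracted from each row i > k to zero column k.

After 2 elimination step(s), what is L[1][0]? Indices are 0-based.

L[1][0] = 2

Step 1: pivot at (0,0) is 2.
  row1 ← row1 − (2)·row0  ⇒  L[1][0]=2, U row1=(0, -3, 1)
  row2 ← row2 − (3)·row0  ⇒  L[2][0]=3, U row2=(0, -3, -3)
Step 2: pivot at (1,1) is -3.
  row2 ← row2 − (1)·row1  ⇒  L[2][1]=1, U row2=(0, 0, -4)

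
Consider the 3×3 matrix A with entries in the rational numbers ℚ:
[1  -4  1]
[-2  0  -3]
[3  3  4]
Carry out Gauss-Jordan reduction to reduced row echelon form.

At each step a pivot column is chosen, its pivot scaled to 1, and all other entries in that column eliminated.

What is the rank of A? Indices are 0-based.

rank = 3

step 1: normalize row 0 (÷1) = (1, -4, 1)
  row 1: subtract -2×row0 = (0, -8, -1)
  row 2: subtract 3×row0 = (0, 15, 1)
step 2: normalize row 1 (÷-8) = (0, 1, 1/8)
  row 0: subtract -4×row1 = (1, 0, 3/2)
  row 2: subtract 15×row1 = (0, 0, -7/8)
step 3: normalize row 2 (÷-7/8) = (0, 0, 1)
  row 0: subtract 3/2×row2 = (1, 0, 0)
  row 1: subtract 1/8×row2 = (0, 1, 0)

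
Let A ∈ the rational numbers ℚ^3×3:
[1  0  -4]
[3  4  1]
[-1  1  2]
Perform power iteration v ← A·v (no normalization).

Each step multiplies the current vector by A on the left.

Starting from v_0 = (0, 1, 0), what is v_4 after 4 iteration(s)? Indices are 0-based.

v_0 = (0, 1, 0).
v_1 = A·v_0 = (0, 4, 1).
v_2 = A·v_1 = (-4, 17, 6).
v_3 = A·v_2 = (-28, 62, 33).
v_4 = A·v_3 = (-160, 197, 156).

v_4 = (-160, 197, 156)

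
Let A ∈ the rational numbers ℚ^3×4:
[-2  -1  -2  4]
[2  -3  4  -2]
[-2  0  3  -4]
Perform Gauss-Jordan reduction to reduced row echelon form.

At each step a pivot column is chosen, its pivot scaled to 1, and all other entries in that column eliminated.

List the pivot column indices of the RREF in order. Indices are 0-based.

step 1: normalize row 0 (÷-2) = (1, 1/2, 1, -2)
  row 1: subtract 2×row0 = (0, -4, 2, 2)
  row 2: subtract -2×row0 = (0, 1, 5, -8)
step 2: normalize row 1 (÷-4) = (0, 1, -1/2, -1/2)
  row 0: subtract 1/2×row1 = (1, 0, 5/4, -7/4)
  row 2: subtract 1×row1 = (0, 0, 11/2, -15/2)
step 3: normalize row 2 (÷11/2) = (0, 0, 1, -15/11)
  row 0: subtract 5/4×row2 = (1, 0, 0, -1/22)
  row 1: subtract -1/2×row2 = (0, 1, 0, -13/11)

pivot columns: 0, 1, 2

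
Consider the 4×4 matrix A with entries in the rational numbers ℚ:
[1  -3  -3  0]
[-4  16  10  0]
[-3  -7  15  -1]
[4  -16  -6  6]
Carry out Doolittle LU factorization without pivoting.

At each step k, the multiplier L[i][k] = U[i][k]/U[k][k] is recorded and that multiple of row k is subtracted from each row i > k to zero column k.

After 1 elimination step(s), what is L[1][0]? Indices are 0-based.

Step 1: pivot at (0,0) is 1.
  row1 ← row1 − (-4)·row0  ⇒  L[1][0]=-4, U row1=(0, 4, -2, 0)
  row2 ← row2 − (-3)·row0  ⇒  L[2][0]=-3, U row2=(0, -16, 6, -1)
  row3 ← row3 − (4)·row0  ⇒  L[3][0]=4, U row3=(0, -4, 6, 6)

L[1][0] = -4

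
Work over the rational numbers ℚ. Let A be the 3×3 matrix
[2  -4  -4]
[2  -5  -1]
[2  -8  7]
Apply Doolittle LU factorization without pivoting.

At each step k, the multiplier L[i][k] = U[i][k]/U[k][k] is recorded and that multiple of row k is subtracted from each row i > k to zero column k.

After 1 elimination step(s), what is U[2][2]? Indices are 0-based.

k=0: U[0][0]=2
  eliminate (1,0): mult=1, new row 1: (0, -1, 3); set L[1][0]=1
  eliminate (2,0): mult=1, new row 2: (0, -4, 11); set L[2][0]=1

U[2][2] = 11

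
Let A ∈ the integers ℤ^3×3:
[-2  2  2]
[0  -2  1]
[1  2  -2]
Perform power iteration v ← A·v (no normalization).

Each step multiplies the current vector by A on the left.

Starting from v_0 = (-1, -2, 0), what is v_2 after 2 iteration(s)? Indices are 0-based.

v_2 = (2, -13, 16)

v_0 = (-1, -2, 0).
v_1 = A·v_0 = (-2, 4, -5).
v_2 = A·v_1 = (2, -13, 16).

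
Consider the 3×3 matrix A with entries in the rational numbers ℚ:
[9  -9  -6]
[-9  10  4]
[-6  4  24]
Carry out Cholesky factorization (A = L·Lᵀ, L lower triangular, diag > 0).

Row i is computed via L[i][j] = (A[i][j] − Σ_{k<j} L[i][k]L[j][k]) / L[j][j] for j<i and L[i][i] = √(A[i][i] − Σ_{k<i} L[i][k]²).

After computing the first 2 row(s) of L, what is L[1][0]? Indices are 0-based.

L[1][0] = -3

Step 1: L[0][0] = √(9) = 3.
  L[1][0] = (-9) / L[0][0] = -3.
Step 2: L[1][1] = √(1) = 1.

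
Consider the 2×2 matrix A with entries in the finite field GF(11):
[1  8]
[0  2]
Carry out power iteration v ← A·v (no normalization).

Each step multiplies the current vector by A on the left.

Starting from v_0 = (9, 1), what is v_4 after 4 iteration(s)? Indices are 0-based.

v_0 = (9, 1).
v_1 = A·v_0 = (6, 2).
v_2 = A·v_1 = (0, 4).
v_3 = A·v_2 = (10, 8).
v_4 = A·v_3 = (8, 5).

v_4 = (8, 5)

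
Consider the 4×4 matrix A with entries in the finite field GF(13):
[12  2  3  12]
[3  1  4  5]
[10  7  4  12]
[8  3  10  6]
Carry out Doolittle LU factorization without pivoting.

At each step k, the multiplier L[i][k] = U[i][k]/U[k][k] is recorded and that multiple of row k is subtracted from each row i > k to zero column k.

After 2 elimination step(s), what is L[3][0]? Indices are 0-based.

[col 0] pivot 12
  R1 -= 10*R0 → (0, 7, 0, 2)  (L[1][0] := 10)
  R2 -= 3*R0 → (0, 1, 8, 2)  (L[2][0] := 3)
  R3 -= 5*R0 → (0, 6, 8, 11)  (L[3][0] := 5)
[col 1] pivot 7
  R2 -= 2*R1 → (0, 0, 8, 11)  (L[2][1] := 2)
  R3 -= 12*R1 → (0, 0, 8, 0)  (L[3][1] := 12)

L[3][0] = 5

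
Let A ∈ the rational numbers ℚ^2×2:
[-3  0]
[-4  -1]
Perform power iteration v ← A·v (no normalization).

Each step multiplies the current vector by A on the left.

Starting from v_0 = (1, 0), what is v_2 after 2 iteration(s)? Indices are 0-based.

v_2 = (9, 16)

v_0 = (1, 0).
v_1 = A·v_0 = (-3, -4).
v_2 = A·v_1 = (9, 16).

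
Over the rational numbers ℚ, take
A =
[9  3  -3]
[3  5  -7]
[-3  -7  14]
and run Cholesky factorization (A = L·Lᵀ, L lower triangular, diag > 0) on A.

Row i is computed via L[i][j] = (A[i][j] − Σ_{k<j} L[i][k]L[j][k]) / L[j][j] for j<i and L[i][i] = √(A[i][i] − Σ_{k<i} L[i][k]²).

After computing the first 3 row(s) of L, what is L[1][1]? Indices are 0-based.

L[1][1] = 2

Step 1: L[0][0] = √(9) = 3.
  L[1][0] = (3) / L[0][0] = 1.
Step 2: L[1][1] = √(4) = 2.
  L[2][0] = (-3) / L[0][0] = -1.
  L[2][1] = (-6) / L[1][1] = -3.
Step 3: L[2][2] = √(4) = 2.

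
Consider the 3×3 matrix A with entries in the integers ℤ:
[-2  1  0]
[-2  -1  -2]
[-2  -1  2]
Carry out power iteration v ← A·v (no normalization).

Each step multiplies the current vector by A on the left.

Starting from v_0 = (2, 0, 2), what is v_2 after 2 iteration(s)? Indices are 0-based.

v_0 = (2, 0, 2).
v_1 = A·v_0 = (-4, -8, 0).
v_2 = A·v_1 = (0, 16, 16).

v_2 = (0, 16, 16)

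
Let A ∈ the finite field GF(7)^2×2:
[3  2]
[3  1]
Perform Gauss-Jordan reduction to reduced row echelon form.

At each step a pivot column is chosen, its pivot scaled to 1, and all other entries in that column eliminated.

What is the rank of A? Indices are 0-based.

step 1: normalize row 0 (÷3) = (1, 3)
  row 1: subtract 3×row0 = (0, 6)
step 2: normalize row 1 (÷6) = (0, 1)
  row 0: subtract 3×row1 = (1, 0)

rank = 2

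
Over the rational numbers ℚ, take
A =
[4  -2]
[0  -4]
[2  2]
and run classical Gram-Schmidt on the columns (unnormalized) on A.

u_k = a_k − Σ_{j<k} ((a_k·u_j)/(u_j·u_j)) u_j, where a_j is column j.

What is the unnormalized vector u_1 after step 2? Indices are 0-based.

u_1 = (-6/5, -4, 12/5)

Step 1: u_0 = a_0 = (4, 0, 2).
Step 2: u_1 = a_1 − (-1/5)·u_0 = (-6/5, -4, 12/5).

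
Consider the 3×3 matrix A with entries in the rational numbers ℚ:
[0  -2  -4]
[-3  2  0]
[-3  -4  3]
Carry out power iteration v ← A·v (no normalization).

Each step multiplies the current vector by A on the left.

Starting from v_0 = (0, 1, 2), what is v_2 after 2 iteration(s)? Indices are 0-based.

v_0 = (0, 1, 2).
v_1 = A·v_0 = (-10, 2, 2).
v_2 = A·v_1 = (-12, 34, 28).

v_2 = (-12, 34, 28)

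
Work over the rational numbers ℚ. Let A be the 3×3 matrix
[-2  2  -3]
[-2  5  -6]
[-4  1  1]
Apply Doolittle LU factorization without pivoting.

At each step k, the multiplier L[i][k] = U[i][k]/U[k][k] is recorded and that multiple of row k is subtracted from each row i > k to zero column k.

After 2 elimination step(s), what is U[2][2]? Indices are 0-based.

U[2][2] = 4

k=0: U[0][0]=-2
  eliminate (1,0): mult=1, new row 1: (0, 3, -3); set L[1][0]=1
  eliminate (2,0): mult=2, new row 2: (0, -3, 7); set L[2][0]=2
k=1: U[1][1]=3
  eliminate (2,1): mult=-1, new row 2: (0, 0, 4); set L[2][1]=-1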